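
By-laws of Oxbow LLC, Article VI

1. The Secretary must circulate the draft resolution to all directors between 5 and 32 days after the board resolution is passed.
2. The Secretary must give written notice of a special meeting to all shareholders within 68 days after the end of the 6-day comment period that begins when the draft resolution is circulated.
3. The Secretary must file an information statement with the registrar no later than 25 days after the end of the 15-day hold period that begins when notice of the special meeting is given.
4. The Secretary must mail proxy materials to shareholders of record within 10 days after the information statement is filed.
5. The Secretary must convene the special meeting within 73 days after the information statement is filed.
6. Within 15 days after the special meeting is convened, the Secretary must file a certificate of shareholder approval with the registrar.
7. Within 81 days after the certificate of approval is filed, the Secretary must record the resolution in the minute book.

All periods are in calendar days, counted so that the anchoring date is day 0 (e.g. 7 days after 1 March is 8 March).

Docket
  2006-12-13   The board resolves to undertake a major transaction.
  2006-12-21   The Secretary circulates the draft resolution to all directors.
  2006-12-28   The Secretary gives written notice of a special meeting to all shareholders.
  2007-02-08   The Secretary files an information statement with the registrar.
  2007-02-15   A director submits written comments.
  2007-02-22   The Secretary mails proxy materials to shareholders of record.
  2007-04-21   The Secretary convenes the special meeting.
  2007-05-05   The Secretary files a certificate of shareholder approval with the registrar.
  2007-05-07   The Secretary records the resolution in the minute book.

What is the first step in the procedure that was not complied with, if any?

Step 3

Step 1: the window is 5–32 days after 2006-12-13 (when the board resolution is passed), so 2006-12-18 through 2007-01-14; done 2006-12-21, which is between those dates.
Step 2: 68 days after 2006-12-27 (end of the 6-day comment period, which began when the draft resolution is circulated on 2006-12-21) is 2007-03-05; 2006-12-28 is within that limit.
Step 3: 25 days after 2007-01-12 (end of the 15-day hold period, which began when notice of the special meeting is given on 2006-12-28) is 2007-02-06; 2007-02-08 misses that deadline by 2 days.
That is the first point of non-compliance.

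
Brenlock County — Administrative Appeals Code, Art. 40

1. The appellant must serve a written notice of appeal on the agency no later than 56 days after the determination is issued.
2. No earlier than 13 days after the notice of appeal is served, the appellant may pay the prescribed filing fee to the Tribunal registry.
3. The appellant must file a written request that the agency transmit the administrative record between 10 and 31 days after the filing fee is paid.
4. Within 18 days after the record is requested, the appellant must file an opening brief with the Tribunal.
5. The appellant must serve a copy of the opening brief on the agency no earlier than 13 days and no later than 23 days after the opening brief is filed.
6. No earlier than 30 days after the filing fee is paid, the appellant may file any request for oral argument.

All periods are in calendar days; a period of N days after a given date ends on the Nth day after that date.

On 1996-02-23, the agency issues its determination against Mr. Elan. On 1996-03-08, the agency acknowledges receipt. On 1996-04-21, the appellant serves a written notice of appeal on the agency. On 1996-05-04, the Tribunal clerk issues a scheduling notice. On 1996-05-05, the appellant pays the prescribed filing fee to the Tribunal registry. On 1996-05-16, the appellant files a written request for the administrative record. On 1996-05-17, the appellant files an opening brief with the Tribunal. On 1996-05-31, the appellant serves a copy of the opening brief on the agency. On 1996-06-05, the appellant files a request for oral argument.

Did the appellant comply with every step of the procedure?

Step 1 — counting 56 days from 1996-02-23 (when the determination is issued) gives a deadline of 1996-04-19; done 1996-04-21 — 2 days late.
The analysis stops there.

No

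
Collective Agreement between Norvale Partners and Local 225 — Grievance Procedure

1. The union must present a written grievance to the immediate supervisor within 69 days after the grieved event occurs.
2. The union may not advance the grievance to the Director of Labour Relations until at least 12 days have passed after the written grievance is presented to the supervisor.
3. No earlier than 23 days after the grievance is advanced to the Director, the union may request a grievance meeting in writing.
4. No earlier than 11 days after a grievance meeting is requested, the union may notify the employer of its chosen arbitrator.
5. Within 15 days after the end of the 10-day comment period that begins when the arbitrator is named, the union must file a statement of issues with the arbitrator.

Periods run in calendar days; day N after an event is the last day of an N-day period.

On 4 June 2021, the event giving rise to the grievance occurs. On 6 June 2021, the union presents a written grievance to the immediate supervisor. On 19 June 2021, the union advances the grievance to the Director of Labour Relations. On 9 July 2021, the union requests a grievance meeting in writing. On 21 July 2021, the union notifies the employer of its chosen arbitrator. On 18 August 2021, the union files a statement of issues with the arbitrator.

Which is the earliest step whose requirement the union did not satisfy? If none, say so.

Step 1: 69 days after 4 June 2021 (when the grieved event occurs) is 12 August 2021; completed 6 June 2021, before the deadline.
Step 2: the earliest permitted date is 12 days after 6 June 2021 (when the written grievance is presented to the supervisor), i.e. 18 June 2021; 19 June 2021 is on or after that date.
Step 3: the earliest permitted date is 23 days after 19 June 2021 (when the grievance is advanced to the Director), i.e. 12 July 2021; 9 July 2021 is 3 days before the earliest permitted date.
No need to go further; step 3 was not satisfied.

Step 3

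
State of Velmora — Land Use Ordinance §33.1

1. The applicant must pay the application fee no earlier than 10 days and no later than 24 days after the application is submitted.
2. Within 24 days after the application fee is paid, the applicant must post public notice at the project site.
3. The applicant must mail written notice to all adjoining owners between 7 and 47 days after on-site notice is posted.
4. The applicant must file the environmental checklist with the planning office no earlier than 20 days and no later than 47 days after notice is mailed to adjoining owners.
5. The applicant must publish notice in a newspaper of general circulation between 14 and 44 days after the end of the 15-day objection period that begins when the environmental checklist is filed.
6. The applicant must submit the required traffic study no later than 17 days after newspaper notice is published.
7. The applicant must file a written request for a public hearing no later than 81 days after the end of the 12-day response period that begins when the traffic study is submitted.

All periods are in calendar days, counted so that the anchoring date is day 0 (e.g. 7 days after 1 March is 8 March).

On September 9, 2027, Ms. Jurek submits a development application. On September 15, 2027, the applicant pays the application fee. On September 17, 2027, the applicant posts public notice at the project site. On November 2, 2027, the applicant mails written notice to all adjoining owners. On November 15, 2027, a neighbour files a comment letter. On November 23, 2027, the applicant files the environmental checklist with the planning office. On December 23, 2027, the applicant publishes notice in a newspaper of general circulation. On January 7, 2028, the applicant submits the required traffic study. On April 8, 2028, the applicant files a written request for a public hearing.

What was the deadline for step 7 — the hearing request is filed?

April 9, 2028

The traffic study is submitted on January 7, 2028; the 12-day response period therefore ends January 19, 2028, and step 7 runs from that date. 81 days after January 19, 2028 is April 9, 2028.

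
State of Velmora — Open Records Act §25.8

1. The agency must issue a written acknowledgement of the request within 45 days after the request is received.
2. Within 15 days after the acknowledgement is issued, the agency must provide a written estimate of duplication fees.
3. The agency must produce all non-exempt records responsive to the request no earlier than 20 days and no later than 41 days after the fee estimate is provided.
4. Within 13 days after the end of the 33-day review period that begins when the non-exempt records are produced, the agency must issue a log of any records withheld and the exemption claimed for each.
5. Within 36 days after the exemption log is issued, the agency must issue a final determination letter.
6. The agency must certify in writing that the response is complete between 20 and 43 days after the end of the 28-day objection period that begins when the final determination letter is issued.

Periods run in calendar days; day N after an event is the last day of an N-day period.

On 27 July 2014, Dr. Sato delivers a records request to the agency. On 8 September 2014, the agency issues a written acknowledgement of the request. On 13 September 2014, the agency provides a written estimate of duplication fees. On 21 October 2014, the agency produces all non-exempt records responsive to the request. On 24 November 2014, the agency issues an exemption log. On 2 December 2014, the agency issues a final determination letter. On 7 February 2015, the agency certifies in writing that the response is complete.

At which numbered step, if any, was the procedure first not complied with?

None — every step was satisfied

(1) due by 27 July 2014 + 45 days = 10 September 2014; completed 8 September 2014, before the deadline.
(2) due by 8 September 2014 + 15 days = 23 September 2014; completed 13 September 2014, before the deadline.
(3) the permitted window runs from 13 September 2014 + 20 = 3 October 2014 to 13 September 2014 + 41 = 24 October 2014; 21 October 2014 falls inside that range.
(4) due by 23 November 2014 + 13 days = 6 December 2014; 24 November 2014 is within that limit.
(5) due by 24 November 2014 + 36 days = 30 December 2014; completed 2 December 2014, before the deadline.
(6) the permitted window runs from 30 December 2014 + 20 = 19 January 2015 to 30 December 2014 + 43 = 11 February 2015; 7 February 2015 falls inside that range.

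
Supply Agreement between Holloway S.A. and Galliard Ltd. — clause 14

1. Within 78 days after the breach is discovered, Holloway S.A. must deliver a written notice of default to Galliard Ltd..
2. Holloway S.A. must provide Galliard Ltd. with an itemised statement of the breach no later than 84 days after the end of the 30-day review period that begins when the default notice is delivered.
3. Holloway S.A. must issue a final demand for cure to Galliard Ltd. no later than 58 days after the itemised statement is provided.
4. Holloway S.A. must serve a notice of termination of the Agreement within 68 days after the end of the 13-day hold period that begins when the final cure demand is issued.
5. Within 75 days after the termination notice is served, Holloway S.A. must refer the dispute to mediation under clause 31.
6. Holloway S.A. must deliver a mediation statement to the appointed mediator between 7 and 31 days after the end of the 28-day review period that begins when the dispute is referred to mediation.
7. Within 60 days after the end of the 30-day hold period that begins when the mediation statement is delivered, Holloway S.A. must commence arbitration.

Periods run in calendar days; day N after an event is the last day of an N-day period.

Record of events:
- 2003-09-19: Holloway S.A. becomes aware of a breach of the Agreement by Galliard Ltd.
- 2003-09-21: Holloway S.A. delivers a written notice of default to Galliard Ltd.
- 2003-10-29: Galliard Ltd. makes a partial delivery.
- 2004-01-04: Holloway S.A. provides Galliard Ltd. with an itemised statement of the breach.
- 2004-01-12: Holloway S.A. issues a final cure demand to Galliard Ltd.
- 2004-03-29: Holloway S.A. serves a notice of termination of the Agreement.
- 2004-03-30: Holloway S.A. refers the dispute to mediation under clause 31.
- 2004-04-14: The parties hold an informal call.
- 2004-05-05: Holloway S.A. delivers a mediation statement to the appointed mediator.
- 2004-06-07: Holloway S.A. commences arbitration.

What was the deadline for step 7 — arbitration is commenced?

2004-08-03

The mediation statement is delivered on 2004-05-05; the 30-day hold period therefore ends 2004-06-04, and step 7 runs from that date. 60 days after 2004-06-04 is 2004-08-03.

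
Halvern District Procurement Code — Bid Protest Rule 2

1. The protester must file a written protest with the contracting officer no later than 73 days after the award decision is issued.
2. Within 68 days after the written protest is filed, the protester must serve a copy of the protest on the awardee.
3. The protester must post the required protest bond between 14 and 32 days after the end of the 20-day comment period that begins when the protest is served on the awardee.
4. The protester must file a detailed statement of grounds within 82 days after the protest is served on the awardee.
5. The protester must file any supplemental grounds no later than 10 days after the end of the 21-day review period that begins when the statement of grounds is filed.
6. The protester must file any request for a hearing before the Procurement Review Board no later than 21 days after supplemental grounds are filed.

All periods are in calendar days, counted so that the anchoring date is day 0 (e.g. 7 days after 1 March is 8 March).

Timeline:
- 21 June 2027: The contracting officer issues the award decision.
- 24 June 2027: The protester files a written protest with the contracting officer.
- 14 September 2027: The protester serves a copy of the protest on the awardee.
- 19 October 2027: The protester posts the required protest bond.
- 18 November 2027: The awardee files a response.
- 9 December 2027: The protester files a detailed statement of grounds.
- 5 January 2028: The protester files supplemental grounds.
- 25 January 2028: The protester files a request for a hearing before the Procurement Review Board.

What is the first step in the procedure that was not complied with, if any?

Step 1: 73 days after 21 June 2027 (when the award decision is issued) is 2 September 2027; done 24 June 2027 — timely.
Step 2: 68 days after 24 June 2027 (when the written protest is filed) is 31 August 2027; done 14 September 2027 — 14 days late.
The analysis stops there.

Step 2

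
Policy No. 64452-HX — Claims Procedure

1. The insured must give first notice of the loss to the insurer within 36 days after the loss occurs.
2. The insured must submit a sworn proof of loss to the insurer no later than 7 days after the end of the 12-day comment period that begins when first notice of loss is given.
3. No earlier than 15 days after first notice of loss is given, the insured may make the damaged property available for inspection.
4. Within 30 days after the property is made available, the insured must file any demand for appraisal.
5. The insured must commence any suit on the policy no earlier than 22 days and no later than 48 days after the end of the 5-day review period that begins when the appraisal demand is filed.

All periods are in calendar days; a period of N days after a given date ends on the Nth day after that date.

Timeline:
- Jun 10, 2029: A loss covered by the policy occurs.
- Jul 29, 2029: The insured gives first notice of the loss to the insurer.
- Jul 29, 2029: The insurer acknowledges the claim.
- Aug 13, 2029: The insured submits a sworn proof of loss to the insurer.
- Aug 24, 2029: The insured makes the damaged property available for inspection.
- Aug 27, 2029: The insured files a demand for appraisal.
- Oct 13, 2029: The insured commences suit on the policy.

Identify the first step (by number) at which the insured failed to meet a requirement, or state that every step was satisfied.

(1) due by Jun 10, 2029 + 36 days = Jul 16, 2029; done Jul 29, 2029 — 13 days late.

Step 1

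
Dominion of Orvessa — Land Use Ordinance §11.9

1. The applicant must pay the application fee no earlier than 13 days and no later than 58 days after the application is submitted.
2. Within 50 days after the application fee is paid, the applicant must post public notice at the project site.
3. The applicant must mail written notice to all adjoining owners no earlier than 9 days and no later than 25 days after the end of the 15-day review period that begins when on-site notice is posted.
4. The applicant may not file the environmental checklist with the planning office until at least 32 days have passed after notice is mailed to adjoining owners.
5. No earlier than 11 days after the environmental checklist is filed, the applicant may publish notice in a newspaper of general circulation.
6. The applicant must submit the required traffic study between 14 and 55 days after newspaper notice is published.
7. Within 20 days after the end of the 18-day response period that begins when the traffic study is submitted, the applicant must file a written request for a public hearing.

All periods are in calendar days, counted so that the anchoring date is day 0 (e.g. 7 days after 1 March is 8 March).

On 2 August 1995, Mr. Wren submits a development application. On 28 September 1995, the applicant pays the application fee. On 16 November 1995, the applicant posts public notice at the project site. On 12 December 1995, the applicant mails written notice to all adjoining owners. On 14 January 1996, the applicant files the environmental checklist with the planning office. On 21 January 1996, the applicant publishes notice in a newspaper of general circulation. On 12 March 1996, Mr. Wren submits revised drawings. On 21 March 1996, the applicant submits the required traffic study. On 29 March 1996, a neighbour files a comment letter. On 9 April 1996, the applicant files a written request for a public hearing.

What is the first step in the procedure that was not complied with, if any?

Step 5

(1) the permitted window runs from 2 August 1995 + 13 = 15 August 1995 to 2 August 1995 + 58 = 29 September 1995; done 28 September 1995 — within the window.
(2) due by 28 September 1995 + 50 days = 17 November 1995; done 16 November 1995 — timely.
(3) the permitted window runs from 1 December 1995 + 9 = 10 December 1995 to 1 December 1995 + 25 = 26 December 1995; done 12 December 1995, which is between those dates.
(4) permitted from 12 December 1995 + 32 days = 13 January 1996 onward; done 14 January 1996 — permitted.
(5) permitted from 14 January 1996 + 11 days = 25 January 1996 onward; acted on 21 January 1996, 4 days prematurely.
Later steps need not be reached.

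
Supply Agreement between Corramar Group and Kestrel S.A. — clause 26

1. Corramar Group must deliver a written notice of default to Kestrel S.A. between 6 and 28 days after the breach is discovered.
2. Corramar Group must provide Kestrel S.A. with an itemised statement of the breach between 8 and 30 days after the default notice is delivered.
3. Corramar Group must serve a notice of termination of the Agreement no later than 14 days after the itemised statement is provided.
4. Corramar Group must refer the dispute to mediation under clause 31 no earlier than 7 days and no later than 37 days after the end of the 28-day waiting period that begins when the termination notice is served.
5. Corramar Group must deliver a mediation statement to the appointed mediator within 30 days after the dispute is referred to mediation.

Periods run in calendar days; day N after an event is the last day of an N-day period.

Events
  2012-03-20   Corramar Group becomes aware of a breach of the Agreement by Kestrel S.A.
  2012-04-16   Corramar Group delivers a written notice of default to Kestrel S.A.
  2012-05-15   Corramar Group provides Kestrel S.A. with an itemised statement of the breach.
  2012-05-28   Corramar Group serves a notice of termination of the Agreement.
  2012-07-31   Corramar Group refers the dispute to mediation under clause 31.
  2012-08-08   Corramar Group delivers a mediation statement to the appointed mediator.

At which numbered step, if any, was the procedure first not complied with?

Step 1 — 6 and 28 days from 2012-03-20 (when the breach is discovered) are 2012-03-26 and 2012-04-17 respectively; 2012-04-16 falls inside that range.
Step 2 — 8 and 30 days from 2012-04-16 (when the default notice is delivered) are 2012-04-24 and 2012-05-16 respectively; 2012-05-15 falls inside that range.
Step 3 — counting 14 days from 2012-05-15 (when the itemised statement is provided) gives a deadline of 2012-05-29; completed 2012-05-28, before the deadline.
Step 4 — 7 and 37 days from 2012-06-25 (end of the 28-day waiting period, which began when the termination notice is served on 2012-05-28) are 2012-07-02 and 2012-08-01 respectively; done 2012-07-31, which is between those dates.
Step 5 — counting 30 days from 2012-07-31 (when the dispute is referred to mediation) gives a deadline of 2012-08-30; done 2012-08-08 — timely.

None — every step was satisfied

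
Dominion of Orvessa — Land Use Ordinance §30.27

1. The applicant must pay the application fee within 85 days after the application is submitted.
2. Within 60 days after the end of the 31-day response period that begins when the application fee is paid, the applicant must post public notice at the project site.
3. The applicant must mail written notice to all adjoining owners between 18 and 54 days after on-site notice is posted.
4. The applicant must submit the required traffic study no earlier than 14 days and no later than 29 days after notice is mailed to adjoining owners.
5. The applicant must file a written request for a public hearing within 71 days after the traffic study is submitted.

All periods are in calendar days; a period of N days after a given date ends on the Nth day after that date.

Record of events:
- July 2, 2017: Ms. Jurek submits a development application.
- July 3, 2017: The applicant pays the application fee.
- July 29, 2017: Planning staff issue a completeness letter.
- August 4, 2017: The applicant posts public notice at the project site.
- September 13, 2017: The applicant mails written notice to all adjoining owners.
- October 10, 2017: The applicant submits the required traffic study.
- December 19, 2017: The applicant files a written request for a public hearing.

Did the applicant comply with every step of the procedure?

Yes

(1) due by July 2, 2017 + 85 days = September 25, 2017; July 3, 2017 is within that limit.
(2) due by August 3, 2017 + 60 days = October 2, 2017; completed August 4, 2017, before the deadline.
(3) the permitted window runs from August 4, 2017 + 18 = August 22, 2017 to August 4, 2017 + 54 = September 27, 2017; done September 13, 2017, which is between those dates.
(4) the permitted window runs from September 13, 2017 + 14 = September 27, 2017 to September 13, 2017 + 29 = October 12, 2017; done October 10, 2017 — within the window.
(5) due by October 10, 2017 + 71 days = December 20, 2017; December 19, 2017 is within that limit.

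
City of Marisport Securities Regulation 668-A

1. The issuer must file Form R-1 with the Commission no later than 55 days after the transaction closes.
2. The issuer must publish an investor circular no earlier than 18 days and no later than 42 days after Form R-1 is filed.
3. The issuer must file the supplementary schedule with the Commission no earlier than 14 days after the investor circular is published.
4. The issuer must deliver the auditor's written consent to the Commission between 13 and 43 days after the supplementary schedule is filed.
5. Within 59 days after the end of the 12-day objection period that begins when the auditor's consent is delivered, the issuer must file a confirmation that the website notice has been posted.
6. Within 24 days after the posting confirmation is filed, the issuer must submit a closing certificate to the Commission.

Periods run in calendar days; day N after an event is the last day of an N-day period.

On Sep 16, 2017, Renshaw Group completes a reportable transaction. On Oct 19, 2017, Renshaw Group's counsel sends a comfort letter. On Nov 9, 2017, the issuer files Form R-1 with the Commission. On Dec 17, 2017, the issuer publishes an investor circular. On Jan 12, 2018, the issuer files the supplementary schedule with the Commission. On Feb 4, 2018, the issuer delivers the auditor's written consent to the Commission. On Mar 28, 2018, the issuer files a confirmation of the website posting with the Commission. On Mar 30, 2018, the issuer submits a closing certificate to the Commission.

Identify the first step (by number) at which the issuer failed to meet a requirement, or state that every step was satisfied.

None — every step was satisfied

Step 1 — counting 55 days from Sep 16, 2017 (when the transaction closes) gives a deadline of Nov 10, 2017; Nov 9, 2017 is within that limit.
Step 2 — 18 and 42 days from Nov 9, 2017 (when Form R-1 is filed) are Nov 27, 2017 and Dec 21, 2017 respectively; done Dec 17, 2017 — within the window.
Step 3 — must wait 14 days from Dec 17, 2017 (when the investor circular is published), so not before Dec 31, 2017; done Jan 12, 2018, after the minimum wait.
Step 4 — 13 and 43 days from Jan 12, 2018 (when the supplementary schedule is filed) are Jan 25, 2018 and Feb 24, 2018 respectively; done Feb 4, 2018, which is between those dates.
Step 5 — counting 59 days from Feb 16, 2018 (end of the 12-day objection period, which began when the auditor's consent is delivered on Feb 4, 2018) gives a deadline of Apr 16, 2018; completed Mar 28, 2018, before the deadline.
Step 6 — counting 24 days from Mar 28, 2018 (when the posting confirmation is filed) gives a deadline of Apr 21, 2018; completed Mar 30, 2018, before the deadline.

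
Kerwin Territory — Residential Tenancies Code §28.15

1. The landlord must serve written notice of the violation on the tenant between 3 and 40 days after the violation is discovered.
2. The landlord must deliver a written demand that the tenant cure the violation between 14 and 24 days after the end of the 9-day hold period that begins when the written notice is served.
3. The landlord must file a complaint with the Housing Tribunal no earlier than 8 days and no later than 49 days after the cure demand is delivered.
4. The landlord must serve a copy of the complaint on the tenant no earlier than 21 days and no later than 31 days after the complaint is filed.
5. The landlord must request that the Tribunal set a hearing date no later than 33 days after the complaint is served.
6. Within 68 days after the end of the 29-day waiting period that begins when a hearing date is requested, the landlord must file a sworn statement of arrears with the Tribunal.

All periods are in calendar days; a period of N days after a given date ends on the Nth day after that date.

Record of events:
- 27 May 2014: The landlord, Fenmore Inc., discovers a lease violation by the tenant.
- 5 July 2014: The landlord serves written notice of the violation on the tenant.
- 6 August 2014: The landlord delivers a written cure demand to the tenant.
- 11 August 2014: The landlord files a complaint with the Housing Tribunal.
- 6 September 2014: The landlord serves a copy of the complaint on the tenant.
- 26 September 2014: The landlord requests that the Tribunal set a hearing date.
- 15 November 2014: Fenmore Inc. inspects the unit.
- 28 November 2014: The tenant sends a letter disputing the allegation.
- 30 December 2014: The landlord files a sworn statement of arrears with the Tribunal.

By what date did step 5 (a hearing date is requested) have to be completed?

9 October 2014

Step 5 runs from 6 September 2014, when the complaint is served. 33 days after 6 September 2014 is 9 October 2014.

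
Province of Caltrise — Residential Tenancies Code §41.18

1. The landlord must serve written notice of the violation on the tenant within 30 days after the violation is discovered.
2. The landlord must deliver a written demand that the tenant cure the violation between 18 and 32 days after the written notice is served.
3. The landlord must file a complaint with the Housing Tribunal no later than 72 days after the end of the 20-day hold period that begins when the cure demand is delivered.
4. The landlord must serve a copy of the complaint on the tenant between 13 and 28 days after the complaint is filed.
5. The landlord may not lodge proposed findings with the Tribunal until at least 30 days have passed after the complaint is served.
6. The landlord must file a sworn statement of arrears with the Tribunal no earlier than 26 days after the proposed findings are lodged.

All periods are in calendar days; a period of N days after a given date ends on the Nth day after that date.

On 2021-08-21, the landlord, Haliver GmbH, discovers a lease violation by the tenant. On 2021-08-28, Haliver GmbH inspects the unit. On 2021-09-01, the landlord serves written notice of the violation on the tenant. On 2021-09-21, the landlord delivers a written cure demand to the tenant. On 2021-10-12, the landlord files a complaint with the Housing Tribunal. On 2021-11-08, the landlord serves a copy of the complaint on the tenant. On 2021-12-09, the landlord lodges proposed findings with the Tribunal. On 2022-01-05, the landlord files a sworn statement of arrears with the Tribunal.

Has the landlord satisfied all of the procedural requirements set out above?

Yes

Step 1 — counting 30 days from 2021-08-21 (when the violation is discovered) gives a deadline of 2021-09-20; 2021-09-01 is within that limit.
Step 2 — 18 and 32 days from 2021-09-01 (when the written notice is served) are 2021-09-19 and 2021-10-03 respectively; done 2021-09-21 — within the window.
Step 3 — counting 72 days from 2021-10-11 (end of the 20-day hold period, which began when the cure demand is delivered on 2021-09-21) gives a deadline of 2021-12-22; 2021-10-12 is within that limit.
Step 4 — 13 and 28 days from 2021-10-12 (when the complaint is filed) are 2021-10-25 and 2021-11-09 respectively; done 2021-11-08, which is between those dates.
Step 5 — must wait 30 days from 2021-11-08 (when the complaint is served), so not before 2021-12-08; done 2021-12-09 — permitted.
Step 6 — must wait 26 days from 2021-12-09 (when the proposed findings are lodged), so not before 2022-01-04; 2022-01-05 is on or after that date.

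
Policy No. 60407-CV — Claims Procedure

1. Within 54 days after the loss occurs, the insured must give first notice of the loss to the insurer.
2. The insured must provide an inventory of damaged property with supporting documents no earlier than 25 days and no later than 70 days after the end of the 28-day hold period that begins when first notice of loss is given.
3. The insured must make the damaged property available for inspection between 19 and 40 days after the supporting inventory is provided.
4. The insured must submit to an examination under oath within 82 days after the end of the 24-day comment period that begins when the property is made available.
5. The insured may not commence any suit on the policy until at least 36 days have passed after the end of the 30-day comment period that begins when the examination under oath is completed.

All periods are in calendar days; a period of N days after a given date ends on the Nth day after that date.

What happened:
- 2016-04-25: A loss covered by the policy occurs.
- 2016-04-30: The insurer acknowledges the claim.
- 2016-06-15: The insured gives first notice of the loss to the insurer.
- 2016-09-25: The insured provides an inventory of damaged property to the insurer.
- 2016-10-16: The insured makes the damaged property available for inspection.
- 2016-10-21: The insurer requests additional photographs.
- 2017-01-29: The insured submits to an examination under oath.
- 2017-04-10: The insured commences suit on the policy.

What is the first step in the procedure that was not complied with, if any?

Step 1 — counting 54 days from 2016-04-25 (when the loss occurs) gives a deadline of 2016-06-18; 2016-06-15 is within that limit.
Step 2 — 25 and 70 days from 2016-07-13 (end of the 28-day hold period, which began when first notice of loss is given on 2016-06-15) are 2016-08-07 and 2016-09-21 respectively; 2016-09-25 is 4 days past the end of the window.
No need to go further; step 2 was not satisfied.

Step 2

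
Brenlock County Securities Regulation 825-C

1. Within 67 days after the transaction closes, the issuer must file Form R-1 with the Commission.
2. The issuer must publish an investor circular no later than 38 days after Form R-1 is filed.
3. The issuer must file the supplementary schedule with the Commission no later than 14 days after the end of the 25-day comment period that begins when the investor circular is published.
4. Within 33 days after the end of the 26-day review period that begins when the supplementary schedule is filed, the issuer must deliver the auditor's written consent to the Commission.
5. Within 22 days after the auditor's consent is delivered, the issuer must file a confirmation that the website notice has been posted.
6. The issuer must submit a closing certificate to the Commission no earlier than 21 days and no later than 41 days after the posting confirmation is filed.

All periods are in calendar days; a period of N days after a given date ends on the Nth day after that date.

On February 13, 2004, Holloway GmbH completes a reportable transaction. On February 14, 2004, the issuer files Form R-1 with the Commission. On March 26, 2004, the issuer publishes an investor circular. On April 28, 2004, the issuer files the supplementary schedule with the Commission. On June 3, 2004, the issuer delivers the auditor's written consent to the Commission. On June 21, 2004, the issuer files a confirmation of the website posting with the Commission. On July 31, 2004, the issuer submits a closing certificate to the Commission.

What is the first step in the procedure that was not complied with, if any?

Step 2

Step 1: 67 days after February 13, 2004 (when the transaction closes) is April 20, 2004; done February 14, 2004 — timely.
Step 2: 38 days after February 14, 2004 (when Form R-1 is filed) is March 23, 2004; March 26, 2004 misses that deadline by 3 days.
Later steps need not be reached.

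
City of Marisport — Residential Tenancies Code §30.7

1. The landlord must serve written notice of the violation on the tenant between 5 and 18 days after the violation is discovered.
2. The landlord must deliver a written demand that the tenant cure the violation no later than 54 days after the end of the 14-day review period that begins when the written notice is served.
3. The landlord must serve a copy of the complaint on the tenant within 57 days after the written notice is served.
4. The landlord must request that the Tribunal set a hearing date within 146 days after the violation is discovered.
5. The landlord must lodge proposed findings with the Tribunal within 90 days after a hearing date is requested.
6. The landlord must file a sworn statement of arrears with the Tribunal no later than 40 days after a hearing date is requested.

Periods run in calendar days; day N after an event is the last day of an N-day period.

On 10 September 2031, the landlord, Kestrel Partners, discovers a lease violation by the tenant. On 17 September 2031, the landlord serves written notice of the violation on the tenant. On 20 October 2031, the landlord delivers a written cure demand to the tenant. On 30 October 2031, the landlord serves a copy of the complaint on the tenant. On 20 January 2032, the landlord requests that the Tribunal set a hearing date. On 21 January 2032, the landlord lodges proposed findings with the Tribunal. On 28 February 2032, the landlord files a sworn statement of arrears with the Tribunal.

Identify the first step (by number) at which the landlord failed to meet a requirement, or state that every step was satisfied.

Step 1 — 5 and 18 days from 10 September 2031 (when the violation is discovered) are 15 September 2031 and 28 September 2031 respectively; done 17 September 2031 — within the window.
Step 2 — counting 54 days from 1 October 2031 (end of the 14-day review period, which began when the written notice is served on 17 September 2031) gives a deadline of 24 November 2031; completed 20 October 2031, before the deadline.
Step 3 — counting 57 days from 17 September 2031 (when the written notice is served) gives a deadline of 13 November 2031; completed 30 October 2031, before the deadline.
Step 4 — counting 146 days from 10 September 2031 (when the violation is discovered) gives a deadline of 3 February 2032; 20 January 2032 is within that limit.
Step 5 — counting 90 days from 20 January 2032 (when a hearing date is requested) gives a deadline of 19 April 2032; 21 January 2032 is within that limit.
Step 6 — counting 40 days from 20 January 2032 (when a hearing date is requested) gives a deadline of 29 February 2032; done 28 February 2032 — timely.

None — every step was satisfied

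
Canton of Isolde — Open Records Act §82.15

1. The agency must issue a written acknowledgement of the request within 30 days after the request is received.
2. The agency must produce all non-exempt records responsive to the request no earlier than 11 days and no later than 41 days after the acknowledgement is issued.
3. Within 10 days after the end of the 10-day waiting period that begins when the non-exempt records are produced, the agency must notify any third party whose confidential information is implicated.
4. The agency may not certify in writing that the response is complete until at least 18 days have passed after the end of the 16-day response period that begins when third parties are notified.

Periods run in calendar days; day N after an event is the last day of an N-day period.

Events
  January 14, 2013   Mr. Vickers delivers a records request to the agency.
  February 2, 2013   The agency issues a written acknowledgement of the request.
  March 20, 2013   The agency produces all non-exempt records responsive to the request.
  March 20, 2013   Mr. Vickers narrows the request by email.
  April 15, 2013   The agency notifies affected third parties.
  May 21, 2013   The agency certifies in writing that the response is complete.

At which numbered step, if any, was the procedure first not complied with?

(1) due by January 14, 2013 + 30 days = February 13, 2013; completed February 2, 2013, before the deadline.
(2) the permitted window runs from February 2, 2013 + 11 = February 13, 2013 to February 2, 2013 + 41 = March 15, 2013; done March 20, 2013 — 5 days after the window closed.
The procedure was therefore not followed at step 2.

Step 2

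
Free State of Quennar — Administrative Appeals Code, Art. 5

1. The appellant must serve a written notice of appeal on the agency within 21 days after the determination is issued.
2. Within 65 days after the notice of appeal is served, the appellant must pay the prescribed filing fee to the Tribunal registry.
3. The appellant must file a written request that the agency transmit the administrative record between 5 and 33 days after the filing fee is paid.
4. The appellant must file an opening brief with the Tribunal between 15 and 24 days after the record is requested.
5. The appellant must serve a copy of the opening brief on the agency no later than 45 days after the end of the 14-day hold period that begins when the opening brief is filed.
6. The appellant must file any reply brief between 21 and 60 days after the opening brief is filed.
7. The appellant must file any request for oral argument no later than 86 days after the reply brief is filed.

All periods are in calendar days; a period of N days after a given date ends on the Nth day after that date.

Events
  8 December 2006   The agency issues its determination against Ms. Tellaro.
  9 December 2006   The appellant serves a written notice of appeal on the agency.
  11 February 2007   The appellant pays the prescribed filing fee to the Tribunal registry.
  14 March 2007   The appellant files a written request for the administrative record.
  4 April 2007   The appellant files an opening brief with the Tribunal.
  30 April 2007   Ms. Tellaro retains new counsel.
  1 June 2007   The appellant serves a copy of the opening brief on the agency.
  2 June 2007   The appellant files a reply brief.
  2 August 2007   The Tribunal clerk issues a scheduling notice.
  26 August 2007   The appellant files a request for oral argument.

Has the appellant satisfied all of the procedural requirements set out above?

Yes

Step 1: 21 days after 8 December 2006 (when the determination is issued) is 29 December 2006; 9 December 2006 is within that limit.
Step 2: 65 days after 9 December 2006 (when the notice of appeal is served) is 12 February 2007; completed 11 February 2007, before the deadline.
Step 3: the window is 5–33 days after 11 February 2007 (when the filing fee is paid), so 16 February 2007 through 16 March 2007; done 14 March 2007 — within the window.
Step 4: the window is 15–24 days after 14 March 2007 (when the record is requested), so 29 March 2007 through 7 April 2007; done 4 April 2007, which is between those dates.
Step 5: 45 days after 18 April 2007 (end of the 14-day hold period, which began when the opening brief is filed on 4 April 2007) is 2 June 2007; done 1 June 2007 — timely.
Step 6: the window is 21–60 days after 4 April 2007 (when the opening brief is filed), so 25 April 2007 through 3 June 2007; done 2 June 2007 — within the window.
Step 7: 86 days after 2 June 2007 (when the reply brief is filed) is 27 August 2007; done 26 August 2007 — timely.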